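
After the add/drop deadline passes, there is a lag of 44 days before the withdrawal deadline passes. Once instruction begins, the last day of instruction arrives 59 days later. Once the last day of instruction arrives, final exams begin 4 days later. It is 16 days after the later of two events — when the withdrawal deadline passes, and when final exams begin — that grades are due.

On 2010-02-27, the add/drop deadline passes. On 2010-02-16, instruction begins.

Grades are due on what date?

The add/drop deadline passes: Feb 27, 2010.
The withdrawal deadline passes: Feb 27, 2010 + 44 days = Apr 12, 2010.
Instruction begins: Feb 16, 2010.
The last day of instruction arrives: Feb 16, 2010 + 59 days = Apr 16, 2010.
Final exams begin: Apr 16, 2010 + 4 days = Apr 20, 2010.
Both prerequisites met — the withdrawal deadline passes (Apr 12, 2010), final exams begin (Apr 20, 2010); the later is Apr 20, 2010.
Grades are due: Apr 20, 2010 + 16 days = May 6, 2010.

2010-05-06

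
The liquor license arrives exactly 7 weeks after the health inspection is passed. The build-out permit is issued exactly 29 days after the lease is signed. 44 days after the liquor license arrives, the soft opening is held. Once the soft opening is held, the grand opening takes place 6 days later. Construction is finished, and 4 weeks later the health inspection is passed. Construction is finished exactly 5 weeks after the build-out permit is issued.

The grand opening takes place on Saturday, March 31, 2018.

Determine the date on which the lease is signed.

The grand opening takes place: Mar 31, 2018.
The soft opening is held: Mar 31, 2018 − 6 days = Mar 25, 2018.
The liquor license arrives: Mar 25, 2018 − 44 days = Feb 9, 2018.
The health inspection is passed: Feb 9, 2018 − 7 weeks = Dec 22, 2017.
Construction is finished: Dec 22, 2017 − 4 weeks = Nov 24, 2017.
The build-out permit is issued: Nov 24, 2017 − 5 weeks = Oct 20, 2017.
The lease is signed: Oct 20, 2017 − 29 days = Sep 21, 2017.

Thursday, September 21, 2017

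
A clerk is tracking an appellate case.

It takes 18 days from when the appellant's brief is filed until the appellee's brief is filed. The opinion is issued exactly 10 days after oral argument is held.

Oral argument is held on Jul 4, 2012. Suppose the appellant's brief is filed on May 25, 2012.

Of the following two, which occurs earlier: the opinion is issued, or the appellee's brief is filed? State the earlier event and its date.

The appellee's brief is filed — Jun 12, 2012

Oral argument is held: Jul 4, 2012.
The opinion is issued: Jul 4, 2012 + 10 days = Jul 14, 2012.
The appellant's brief is filed: May 25, 2012.
The appellee's brief is filed: May 25, 2012 + 18 days = Jun 12, 2012.
Comparing: the opinion is issued on Jul 14, 2012 vs the appellee's brief is filed on Jun 12, 2012. Earlier: the appellee's brief is filed.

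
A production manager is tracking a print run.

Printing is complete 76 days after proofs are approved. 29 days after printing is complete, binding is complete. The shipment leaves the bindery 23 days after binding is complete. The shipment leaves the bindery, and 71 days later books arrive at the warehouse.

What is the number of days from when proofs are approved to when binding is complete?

Causal path: proofs are approved → printing is complete → binding is complete.
Total delay along the path: 76 + 29 = 105 days.

105 days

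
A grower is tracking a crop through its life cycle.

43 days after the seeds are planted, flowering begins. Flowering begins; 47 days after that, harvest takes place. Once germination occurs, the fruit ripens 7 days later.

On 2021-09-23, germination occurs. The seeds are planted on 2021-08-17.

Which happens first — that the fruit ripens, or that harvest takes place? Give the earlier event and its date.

Germination occurs: Sep 23, 2021.
The fruit ripens: Sep 23, 2021 + 7 days = Sep 30, 2021.
The seeds are planted: Aug 17, 2021.
Flowering begins: Aug 17, 2021 + 43 days = Sep 29, 2021.
Harvest takes place: Sep 29, 2021 + 47 days = Nov 15, 2021.
Comparing: the fruit ripens on Sep 30, 2021 vs harvest takes place on Nov 15, 2021. Earlier: the fruit ripens.

The fruit ripens — 2021-09-30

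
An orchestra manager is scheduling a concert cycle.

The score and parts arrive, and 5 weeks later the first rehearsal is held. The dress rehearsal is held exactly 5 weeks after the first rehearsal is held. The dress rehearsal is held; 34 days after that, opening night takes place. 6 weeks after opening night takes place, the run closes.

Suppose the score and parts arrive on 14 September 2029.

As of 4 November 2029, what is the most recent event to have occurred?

The first rehearsal is held

The score and parts arrive: Sep 14, 2029.
The first rehearsal is held: Sep 14, 2029 + 5 weeks = Oct 19, 2029.
The dress rehearsal is held: Oct 19, 2029 + 5 weeks = Nov 23, 2029.
Opening night takes place: Nov 23, 2029 + 34 days = Dec 27, 2029.
The run closes: Dec 27, 2029 + 6 weeks = Feb 7, 2030.
Nov 4, 2029 falls between when the first rehearsal is held (Oct 19, 2029) and when the dress rehearsal is held (Nov 23, 2029).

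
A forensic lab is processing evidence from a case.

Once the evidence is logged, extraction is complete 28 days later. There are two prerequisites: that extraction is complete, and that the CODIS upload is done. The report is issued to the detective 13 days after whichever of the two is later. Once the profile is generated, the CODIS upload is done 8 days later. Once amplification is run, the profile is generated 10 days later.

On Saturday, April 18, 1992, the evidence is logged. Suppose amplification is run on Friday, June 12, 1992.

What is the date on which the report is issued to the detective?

The evidence is logged: Apr 18, 1992.
Extraction is complete: Apr 18, 1992 + 28 days = May 16, 1992.
Amplification is run: Jun 12, 1992.
The profile is generated: Jun 12, 1992 + 10 days = Jun 22, 1992.
The CODIS upload is done: Jun 22, 1992 + 8 days = Jun 30, 1992.
Both prerequisites met — extraction is complete (May 16, 1992), the CODIS upload is done (Jun 30, 1992); the later is Jun 30, 1992.
The report is issued to the detective: Jun 30, 1992 + 13 days = Jul 13, 1992.

Monday, July 13, 1992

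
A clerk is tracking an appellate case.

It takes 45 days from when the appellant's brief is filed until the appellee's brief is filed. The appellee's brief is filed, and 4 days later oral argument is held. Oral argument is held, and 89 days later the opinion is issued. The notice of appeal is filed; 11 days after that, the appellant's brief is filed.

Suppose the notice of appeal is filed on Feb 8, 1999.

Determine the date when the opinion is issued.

Jul 7, 1999

The notice of appeal is filed: Feb 8, 1999.
The appellant's brief is filed: Feb 8, 1999 + 11 days = Feb 19, 1999.
The appellee's brief is filed: Feb 19, 1999 + 45 days = Apr 5, 1999.
Oral argument is held: Apr 5, 1999 + 4 days = Apr 9, 1999.
The opinion is issued: Apr 9, 1999 + 89 days = Jul 7, 1999.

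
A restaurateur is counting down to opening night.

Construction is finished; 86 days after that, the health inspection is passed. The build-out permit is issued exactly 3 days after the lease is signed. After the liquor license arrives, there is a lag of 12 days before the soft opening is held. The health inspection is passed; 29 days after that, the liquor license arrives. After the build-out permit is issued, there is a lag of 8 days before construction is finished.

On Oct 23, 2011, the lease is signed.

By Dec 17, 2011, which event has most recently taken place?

Construction is finished

The lease is signed: Oct 23, 2011.
The build-out permit is issued: Oct 23, 2011 + 3 days = Oct 26, 2011.
Construction is finished: Oct 26, 2011 + 8 days = Nov 3, 2011.
The health inspection is passed: Nov 3, 2011 + 86 days = Jan 28, 2012.
The liquor license arrives: Jan 28, 2012 + 29 days = Feb 26, 2012.
The soft opening is held: Feb 26, 2012 + 12 days = Mar 9, 2012.
Dec 17, 2011 falls between when construction is finished (Nov 3, 2011) and when the health inspection is passed (Jan 28, 2012).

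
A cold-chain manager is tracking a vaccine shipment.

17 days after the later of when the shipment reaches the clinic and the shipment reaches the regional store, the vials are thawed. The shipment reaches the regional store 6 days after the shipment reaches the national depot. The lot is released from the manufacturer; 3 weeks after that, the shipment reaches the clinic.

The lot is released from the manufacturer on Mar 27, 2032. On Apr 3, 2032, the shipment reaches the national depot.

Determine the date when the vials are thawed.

The lot is released from the manufacturer: Mar 27, 2032.
The shipment reaches the clinic: Mar 27, 2032 + 3 weeks = Apr 17, 2032.
The shipment reaches the national depot: Apr 3, 2032.
The shipment reaches the regional store: Apr 3, 2032 + 6 days = Apr 9, 2032.
Both prerequisites met — the shipment reaches the clinic (Apr 17, 2032), the shipment reaches the regional store (Apr 9, 2032); the later is Apr 17, 2032.
The vials are thawed: Apr 17, 2032 + 17 days = May 4, 2032.

May 4, 2032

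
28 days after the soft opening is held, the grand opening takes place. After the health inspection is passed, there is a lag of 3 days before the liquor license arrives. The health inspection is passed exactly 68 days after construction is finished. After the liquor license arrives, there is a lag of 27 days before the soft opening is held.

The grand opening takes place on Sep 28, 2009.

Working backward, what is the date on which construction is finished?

May 25, 2009

The grand opening takes place: Sep 28, 2009.
The soft opening is held: Sep 28, 2009 − 28 days = Aug 31, 2009.
The liquor license arrives: Aug 31, 2009 − 27 days = Aug 4, 2009.
The health inspection is passed: Aug 4, 2009 − 3 days = Aug 1, 2009.
Construction is finished: Aug 1, 2009 − 68 days = May 25, 2009.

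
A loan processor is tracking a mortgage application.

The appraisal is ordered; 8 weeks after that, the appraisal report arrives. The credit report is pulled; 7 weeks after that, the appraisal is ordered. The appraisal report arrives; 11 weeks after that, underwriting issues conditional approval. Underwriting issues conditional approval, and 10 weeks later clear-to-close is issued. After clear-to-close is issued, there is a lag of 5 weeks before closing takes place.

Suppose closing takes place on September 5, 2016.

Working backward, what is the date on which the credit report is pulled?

Closing takes place: Sep 5, 2016.
Clear-to-close is issued: Sep 5, 2016 − 5 weeks = Aug 1, 2016.
Underwriting issues conditional approval: Aug 1, 2016 − 10 weeks = May 23, 2016.
The appraisal report arrives: May 23, 2016 − 11 weeks = Mar 7, 2016.
The appraisal is ordered: Mar 7, 2016 − 8 weeks = Jan 11, 2016.
The credit report is pulled: Jan 11, 2016 − 7 weeks = Nov 23, 2015.

November 23, 2015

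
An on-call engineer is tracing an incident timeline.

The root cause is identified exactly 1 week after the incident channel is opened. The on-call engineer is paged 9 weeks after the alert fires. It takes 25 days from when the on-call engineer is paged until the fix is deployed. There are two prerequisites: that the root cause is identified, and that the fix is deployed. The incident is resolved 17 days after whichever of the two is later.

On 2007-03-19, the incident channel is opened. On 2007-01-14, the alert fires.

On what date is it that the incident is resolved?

2007-04-29

The incident channel is opened: Mar 19, 2007.
The root cause is identified: Mar 19, 2007 + 1 week = Mar 26, 2007.
The alert fires: Jan 14, 2007.
The on-call engineer is paged: Jan 14, 2007 + 9 weeks = Mar 18, 2007.
The fix is deployed: Mar 18, 2007 + 25 days = Apr 12, 2007.
Both prerequisites met — the root cause is identified (Mar 26, 2007), the fix is deployed (Apr 12, 2007); the later is Apr 12, 2007.
The incident is resolved: Apr 12, 2007 + 17 days = Apr 29, 2007.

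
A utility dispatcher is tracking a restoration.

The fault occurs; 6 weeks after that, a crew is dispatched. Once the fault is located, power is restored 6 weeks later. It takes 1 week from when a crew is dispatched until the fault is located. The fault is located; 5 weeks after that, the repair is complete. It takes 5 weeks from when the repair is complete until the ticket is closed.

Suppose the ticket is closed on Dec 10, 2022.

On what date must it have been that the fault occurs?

The ticket is closed: Dec 10, 2022.
The repair is complete: Dec 10, 2022 − 5 weeks = Nov 5, 2022.
The fault is located: Nov 5, 2022 − 5 weeks = Oct 1, 2022.
A crew is dispatched: Oct 1, 2022 − 1 week = Sep 24, 2022.
The fault occurs: Sep 24, 2022 − 6 weeks = Aug 13, 2022.

Aug 13, 2022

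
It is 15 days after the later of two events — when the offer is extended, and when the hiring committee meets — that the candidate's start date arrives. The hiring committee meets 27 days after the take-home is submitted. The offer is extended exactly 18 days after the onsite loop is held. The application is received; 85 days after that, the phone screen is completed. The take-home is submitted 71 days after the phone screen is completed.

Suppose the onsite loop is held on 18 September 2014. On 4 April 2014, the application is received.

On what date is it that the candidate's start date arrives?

The onsite loop is held: Sep 18, 2014.
The offer is extended: Sep 18, 2014 + 18 days = Oct 6, 2014.
The application is received: Apr 4, 2014.
The phone screen is completed: Apr 4, 2014 + 85 days = Jun 28, 2014.
The take-home is submitted: Jun 28, 2014 + 71 days = Sep 7, 2014.
The hiring committee meets: Sep 7, 2014 + 27 days = Oct 4, 2014.
Both prerequisites met — the offer is extended (Oct 6, 2014), the hiring committee meets (Oct 4, 2014); the later is Oct 6, 2014.
The candidate's start date arrives: Oct 6, 2014 + 15 days = Oct 21, 2014.

21 October 2014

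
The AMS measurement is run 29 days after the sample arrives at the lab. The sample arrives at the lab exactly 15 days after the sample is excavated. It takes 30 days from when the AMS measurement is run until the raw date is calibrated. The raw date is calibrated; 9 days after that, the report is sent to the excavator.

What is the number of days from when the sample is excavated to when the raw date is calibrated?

Causal path: the sample is excavated → the sample arrives at the lab → the AMS measurement is run → the raw date is calibrated.
Total delay along the path: 15 + 29 + 30 = 74 days.

74 days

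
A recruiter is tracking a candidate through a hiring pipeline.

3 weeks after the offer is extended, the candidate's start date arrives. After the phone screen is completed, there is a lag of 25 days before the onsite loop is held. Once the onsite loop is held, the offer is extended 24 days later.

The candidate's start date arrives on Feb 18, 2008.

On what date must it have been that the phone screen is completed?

The candidate's start date arrives: Feb 18, 2008.
The offer is extended: Feb 18, 2008 − 3 weeks = Jan 28, 2008.
The onsite loop is held: Jan 28, 2008 − 24 days = Jan 4, 2008.
The phone screen is completed: Jan 4, 2008 − 25 days = Dec 10, 2007.

Dec 10, 2007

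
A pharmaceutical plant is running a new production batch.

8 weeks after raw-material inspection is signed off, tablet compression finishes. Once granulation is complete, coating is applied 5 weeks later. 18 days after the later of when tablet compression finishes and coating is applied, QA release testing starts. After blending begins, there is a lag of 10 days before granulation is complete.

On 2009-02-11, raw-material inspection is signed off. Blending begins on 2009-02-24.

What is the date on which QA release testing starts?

Raw-material inspection is signed off: Feb 11, 2009.
Tablet compression finishes: Feb 11, 2009 + 8 weeks = Apr 8, 2009.
Blending begins: Feb 24, 2009.
Granulation is complete: Feb 24, 2009 + 10 days = Mar 6, 2009.
Coating is applied: Mar 6, 2009 + 5 weeks = Apr 10, 2009.
Both prerequisites met — tablet compression finishes (Apr 8, 2009), coating is applied (Apr 10, 2009); the later is Apr 10, 2009.
QA release testing starts: Apr 10, 2009 + 18 days = Apr 28, 2009.

2009-04-28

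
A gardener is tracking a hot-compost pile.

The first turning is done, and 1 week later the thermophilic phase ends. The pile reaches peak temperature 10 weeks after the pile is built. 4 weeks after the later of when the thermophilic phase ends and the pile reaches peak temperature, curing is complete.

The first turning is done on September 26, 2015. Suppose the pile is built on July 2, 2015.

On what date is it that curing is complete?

The first turning is done: Sep 26, 2015.
The thermophilic phase ends: Sep 26, 2015 + 1 week = Oct 3, 2015.
The pile is built: Jul 2, 2015.
The pile reaches peak temperature: Jul 2, 2015 + 10 weeks = Sep 10, 2015.
Both prerequisites met — the thermophilic phase ends (Oct 3, 2015), the pile reaches peak temperature (Sep 10, 2015); the later is Oct 3, 2015.
Curing is complete: Oct 3, 2015 + 4 weeks = Oct 31, 2015.

October 31, 2015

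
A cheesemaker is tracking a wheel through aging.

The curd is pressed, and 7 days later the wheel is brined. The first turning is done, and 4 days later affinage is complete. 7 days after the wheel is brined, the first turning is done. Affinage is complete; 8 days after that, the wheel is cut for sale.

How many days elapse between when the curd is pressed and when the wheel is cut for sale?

Causal path: the curd is pressed → the wheel is brined → the first turning is done → affinage is complete → the wheel is cut for sale.
Total delay along the path: 7 + 7 + 4 + 8 = 26 days.

26 days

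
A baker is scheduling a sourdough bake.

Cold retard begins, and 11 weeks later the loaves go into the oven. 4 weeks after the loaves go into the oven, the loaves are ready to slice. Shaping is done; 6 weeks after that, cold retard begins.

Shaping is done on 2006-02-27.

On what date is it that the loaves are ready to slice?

Shaping is done: Feb 27, 2006.
Cold retard begins: Feb 27, 2006 + 6 weeks = Apr 10, 2006.
The loaves go into the oven: Apr 10, 2006 + 11 weeks = Jun 26, 2006.
The loaves are ready to slice: Jun 26, 2006 + 4 weeks = Jul 24, 2006.

2006-07-24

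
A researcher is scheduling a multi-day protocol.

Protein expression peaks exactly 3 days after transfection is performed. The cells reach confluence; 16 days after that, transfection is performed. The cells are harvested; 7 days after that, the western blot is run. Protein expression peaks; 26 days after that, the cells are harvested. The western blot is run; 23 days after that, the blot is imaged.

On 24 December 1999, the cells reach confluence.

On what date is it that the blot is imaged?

8 March 2000

The cells reach confluence: Dec 24, 1999.
Transfection is performed: Dec 24, 1999 + 16 days = Jan 9, 2000.
Protein expression peaks: Jan 9, 2000 + 3 days = Jan 12, 2000.
The cells are harvested: Jan 12, 2000 + 26 days = Feb 7, 2000.
The western blot is run: Feb 7, 2000 + 7 days = Feb 14, 2000.
The blot is imaged: Feb 14, 2000 + 23 days = Mar 8, 2000.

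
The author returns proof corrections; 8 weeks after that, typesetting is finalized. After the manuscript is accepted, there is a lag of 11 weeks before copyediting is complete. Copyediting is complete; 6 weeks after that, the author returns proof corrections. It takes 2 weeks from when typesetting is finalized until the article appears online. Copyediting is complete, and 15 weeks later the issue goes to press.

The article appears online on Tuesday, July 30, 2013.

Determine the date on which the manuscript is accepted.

The article appears online: Jul 30, 2013.
Typesetting is finalized: Jul 30, 2013 − 2 weeks = Jul 16, 2013.
The author returns proof corrections: Jul 16, 2013 − 8 weeks = May 21, 2013.
Copyediting is complete: May 21, 2013 − 6 weeks = Apr 9, 2013.
The manuscript is accepted: Apr 9, 2013 − 11 weeks = Jan 22, 2013.

Tuesday, January 22, 2013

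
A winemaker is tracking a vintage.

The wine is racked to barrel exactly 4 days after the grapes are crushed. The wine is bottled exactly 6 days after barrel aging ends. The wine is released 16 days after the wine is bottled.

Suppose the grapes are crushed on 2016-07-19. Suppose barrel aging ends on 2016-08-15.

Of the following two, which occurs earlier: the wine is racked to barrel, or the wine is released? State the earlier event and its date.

The wine is racked to barrel — 2016-07-23

The grapes are crushed: Jul 19, 2016.
The wine is racked to barrel: Jul 19, 2016 + 4 days = Jul 23, 2016.
Barrel aging ends: Aug 15, 2016.
The wine is bottled: Aug 15, 2016 + 6 days = Aug 21, 2016.
The wine is released: Aug 21, 2016 + 16 days = Sep 6, 2016.
Comparing: the wine is racked to barrel on Jul 23, 2016 vs the wine is released on Sep 6, 2016. Earlier: the wine is racked to barrel.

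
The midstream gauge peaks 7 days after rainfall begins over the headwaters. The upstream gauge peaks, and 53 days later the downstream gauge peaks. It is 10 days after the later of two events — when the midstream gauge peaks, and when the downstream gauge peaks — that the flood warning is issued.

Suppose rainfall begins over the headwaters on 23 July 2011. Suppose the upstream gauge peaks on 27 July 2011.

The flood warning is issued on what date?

28 September 2011

Rainfall begins over the headwaters: Jul 23, 2011.
The midstream gauge peaks: Jul 23, 2011 + 7 days = Jul 30, 2011.
The upstream gauge peaks: Jul 27, 2011.
The downstream gauge peaks: Jul 27, 2011 + 53 days = Sep 18, 2011.
Both prerequisites met — the midstream gauge peaks (Jul 30, 2011), the downstream gauge peaks (Sep 18, 2011); the later is Sep 18, 2011.
The flood warning is issued: Sep 18, 2011 + 10 days = Sep 28, 2011.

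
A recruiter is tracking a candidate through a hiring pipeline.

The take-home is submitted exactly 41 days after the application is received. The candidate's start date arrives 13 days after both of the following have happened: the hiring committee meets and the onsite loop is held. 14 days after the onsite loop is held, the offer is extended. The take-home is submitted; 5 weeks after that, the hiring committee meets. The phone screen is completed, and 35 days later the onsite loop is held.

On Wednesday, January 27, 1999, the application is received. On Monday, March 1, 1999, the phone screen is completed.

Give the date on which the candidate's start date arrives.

The application is received: Jan 27, 1999.
The take-home is submitted: Jan 27, 1999 + 41 days = Mar 9, 1999.
The hiring committee meets: Mar 9, 1999 + 5 weeks = Apr 13, 1999.
The phone screen is completed: Mar 1, 1999.
The onsite loop is held: Mar 1, 1999 + 35 days = Apr 5, 1999.
Both prerequisites met — the hiring committee meets (Apr 13, 1999), the onsite loop is held (Apr 5, 1999); the later is Apr 13, 1999.
The candidate's start date arrives: Apr 13, 1999 + 13 days = Apr 26, 1999.

Monday, April 26, 1999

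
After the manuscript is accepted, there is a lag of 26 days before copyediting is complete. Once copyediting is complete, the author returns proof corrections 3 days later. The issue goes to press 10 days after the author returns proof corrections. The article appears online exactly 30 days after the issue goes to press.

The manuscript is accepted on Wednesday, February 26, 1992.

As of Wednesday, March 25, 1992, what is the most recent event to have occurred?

Copyediting is complete

The manuscript is accepted: Feb 26, 1992.
Copyediting is complete: Feb 26, 1992 + 26 days = Mar 23, 1992.
The author returns proof corrections: Mar 23, 1992 + 3 days = Mar 26, 1992.
The issue goes to press: Mar 26, 1992 + 10 days = Apr 5, 1992.
The article appears online: Apr 5, 1992 + 30 days = May 5, 1992.
Mar 25, 1992 falls between when copyediting is complete (Mar 23, 1992) and when the author returns proof corrections (Mar 26, 1992).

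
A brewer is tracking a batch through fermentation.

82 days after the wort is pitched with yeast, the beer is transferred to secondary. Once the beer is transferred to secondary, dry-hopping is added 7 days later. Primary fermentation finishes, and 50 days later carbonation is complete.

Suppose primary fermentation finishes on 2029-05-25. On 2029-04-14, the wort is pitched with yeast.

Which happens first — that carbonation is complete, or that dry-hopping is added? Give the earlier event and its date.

Dry-hopping is added — 2029-07-12

Primary fermentation finishes: May 25, 2029.
Carbonation is complete: May 25, 2029 + 50 days = Jul 14, 2029.
The wort is pitched with yeast: Apr 14, 2029.
The beer is transferred to secondary: Apr 14, 2029 + 82 days = Jul 5, 2029.
Dry-hopping is added: Jul 5, 2029 + 7 days = Jul 12, 2029.
Comparing: carbonation is complete on Jul 14, 2029 vs dry-hopping is added on Jul 12, 2029. Earlier: dry-hopping is added.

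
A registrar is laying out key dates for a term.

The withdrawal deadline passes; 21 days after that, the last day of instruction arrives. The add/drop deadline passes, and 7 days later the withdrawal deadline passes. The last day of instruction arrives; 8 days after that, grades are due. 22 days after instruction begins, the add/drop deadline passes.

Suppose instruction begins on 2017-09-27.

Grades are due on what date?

2017-11-24

Instruction begins: Sep 27, 2017.
The add/drop deadline passes: Sep 27, 2017 + 22 days = Oct 19, 2017.
The withdrawal deadline passes: Oct 19, 2017 + 7 days = Oct 26, 2017.
The last day of instruction arrives: Oct 26, 2017 + 21 days = Nov 16, 2017.
Grades are due: Nov 16, 2017 + 8 days = Nov 24, 2017.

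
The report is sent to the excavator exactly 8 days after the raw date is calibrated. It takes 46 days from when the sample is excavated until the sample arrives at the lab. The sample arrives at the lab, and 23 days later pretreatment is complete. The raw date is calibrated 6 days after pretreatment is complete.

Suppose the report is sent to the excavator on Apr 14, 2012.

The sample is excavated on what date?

Jan 22, 2012

The report is sent to the excavator: Apr 14, 2012.
The raw date is calibrated: Apr 14, 2012 − 8 days = Apr 6, 2012.
Pretreatment is complete: Apr 6, 2012 − 6 days = Mar 31, 2012.
The sample arrives at the lab: Mar 31, 2012 − 23 days = Mar 8, 2012.
The sample is excavated: Mar 8, 2012 − 46 days = Jan 22, 2012.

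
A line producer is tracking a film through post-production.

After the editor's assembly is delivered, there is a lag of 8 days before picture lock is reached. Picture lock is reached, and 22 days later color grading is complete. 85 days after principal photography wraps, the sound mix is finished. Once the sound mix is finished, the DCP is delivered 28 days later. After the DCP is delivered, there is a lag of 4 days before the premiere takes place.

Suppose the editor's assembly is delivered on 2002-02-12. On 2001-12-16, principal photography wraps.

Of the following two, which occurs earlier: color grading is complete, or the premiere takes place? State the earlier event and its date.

Color grading is complete — 2002-03-14

The editor's assembly is delivered: Feb 12, 2002.
Picture lock is reached: Feb 12, 2002 + 8 days = Feb 20, 2002.
Color grading is complete: Feb 20, 2002 + 22 days = Mar 14, 2002.
Principal photography wraps: Dec 16, 2001.
The sound mix is finished: Dec 16, 2001 + 85 days = Mar 11, 2002.
The DCP is delivered: Mar 11, 2002 + 28 days = Apr 8, 2002.
The premiere takes place: Apr 8, 2002 + 4 days = Apr 12, 2002.
Comparing: color grading is complete on Mar 14, 2002 vs the premiere takes place on Apr 12, 2002. Earlier: color grading is complete.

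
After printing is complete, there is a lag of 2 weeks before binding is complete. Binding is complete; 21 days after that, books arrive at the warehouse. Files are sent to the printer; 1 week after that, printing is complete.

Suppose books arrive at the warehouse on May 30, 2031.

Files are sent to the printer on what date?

Books arrive at the warehouse: May 30, 2031.
Binding is complete: May 30, 2031 − 21 days = May 9, 2031.
Printing is complete: May 9, 2031 − 2 weeks = Apr 25, 2031.
Files are sent to the printer: Apr 25, 2031 − 1 week = Apr 18, 2031.

April 18, 2031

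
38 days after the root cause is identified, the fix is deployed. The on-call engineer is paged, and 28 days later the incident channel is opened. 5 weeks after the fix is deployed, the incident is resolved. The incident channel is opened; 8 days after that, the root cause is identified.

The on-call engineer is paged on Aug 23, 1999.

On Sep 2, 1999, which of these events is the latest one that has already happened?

The on-call engineer is paged: Aug 23, 1999.
The incident channel is opened: Aug 23, 1999 + 28 days = Sep 20, 1999.
The root cause is identified: Sep 20, 1999 + 8 days = Sep 28, 1999.
The fix is deployed: Sep 28, 1999 + 38 days = Nov 5, 1999.
The incident is resolved: Nov 5, 1999 + 5 weeks = Dec 10, 1999.
Sep 2, 1999 falls between when the on-call engineer is paged (Aug 23, 1999) and when the incident channel is opened (Sep 20, 1999).

The on-call engineer is paged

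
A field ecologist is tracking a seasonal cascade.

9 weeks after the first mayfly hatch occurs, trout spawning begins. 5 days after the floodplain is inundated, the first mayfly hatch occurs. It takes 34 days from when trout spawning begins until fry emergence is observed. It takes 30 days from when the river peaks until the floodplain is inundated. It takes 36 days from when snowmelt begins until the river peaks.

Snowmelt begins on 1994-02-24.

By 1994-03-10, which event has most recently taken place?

Snowmelt begins: Feb 24, 1994.
The river peaks: Feb 24, 1994 + 36 days = Apr 1, 1994.
The floodplain is inundated: Apr 1, 1994 + 30 days = May 1, 1994.
The first mayfly hatch occurs: May 1, 1994 + 5 days = May 6, 1994.
Trout spawning begins: May 6, 1994 + 9 weeks = Jul 8, 1994.
Fry emergence is observed: Jul 8, 1994 + 34 days = Aug 11, 1994.
Mar 10, 1994 falls between when snowmelt begins (Feb 24, 1994) and when the river peaks (Apr 1, 1994).

Snowmelt begins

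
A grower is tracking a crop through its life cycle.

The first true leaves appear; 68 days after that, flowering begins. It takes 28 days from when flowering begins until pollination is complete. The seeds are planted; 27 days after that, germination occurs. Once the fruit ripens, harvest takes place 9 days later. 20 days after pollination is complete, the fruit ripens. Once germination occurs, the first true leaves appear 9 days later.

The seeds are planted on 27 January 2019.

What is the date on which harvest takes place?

The seeds are planted: Jan 27, 2019.
Germination occurs: Jan 27, 2019 + 27 days = Feb 23, 2019.
The first true leaves appear: Feb 23, 2019 + 9 days = Mar 4, 2019.
Flowering begins: Mar 4, 2019 + 68 days = May 11, 2019.
Pollination is complete: May 11, 2019 + 28 days = Jun 8, 2019.
The fruit ripens: Jun 8, 2019 + 20 days = Jun 28, 2019.
Harvest takes place: Jun 28, 2019 + 9 days = Jul 7, 2019.

7 July 2019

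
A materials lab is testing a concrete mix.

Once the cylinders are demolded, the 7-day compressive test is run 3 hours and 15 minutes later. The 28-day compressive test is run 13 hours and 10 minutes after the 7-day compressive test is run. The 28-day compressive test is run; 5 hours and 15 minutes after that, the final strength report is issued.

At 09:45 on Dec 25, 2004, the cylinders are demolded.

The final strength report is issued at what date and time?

The cylinders are demolded: 09:45 Dec 25, 2004.
The 7-day compressive test is run: 09:45 Dec 25, 2004 + 3h15m = 13:00 Dec 25, 2004.
The 28-day compressive test is run: 13:00 Dec 25, 2004 + 13h10m = 02:10 Dec 26, 2004.
The final strength report is issued: 02:10 Dec 26, 2004 + 5h15m = 07:25 Dec 26, 2004.

07:25 on Dec 26, 2004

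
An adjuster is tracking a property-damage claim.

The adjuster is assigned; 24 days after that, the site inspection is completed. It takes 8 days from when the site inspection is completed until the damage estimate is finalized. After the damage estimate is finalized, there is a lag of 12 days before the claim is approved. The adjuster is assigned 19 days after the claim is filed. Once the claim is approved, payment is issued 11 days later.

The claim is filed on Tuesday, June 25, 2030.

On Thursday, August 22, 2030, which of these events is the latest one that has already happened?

The damage estimate is finalized

The claim is filed: Jun 25, 2030.
The adjuster is assigned: Jun 25, 2030 + 19 days = Jul 14, 2030.
The site inspection is completed: Jul 14, 2030 + 24 days = Aug 7, 2030.
The damage estimate is finalized: Aug 7, 2030 + 8 days = Aug 15, 2030.
The claim is approved: Aug 15, 2030 + 12 days = Aug 27, 2030.
Payment is issued: Aug 27, 2030 + 11 days = Sep 7, 2030.
Aug 22, 2030 falls between when the damage estimate is finalized (Aug 15, 2030) and when the claim is approved (Aug 27, 2030).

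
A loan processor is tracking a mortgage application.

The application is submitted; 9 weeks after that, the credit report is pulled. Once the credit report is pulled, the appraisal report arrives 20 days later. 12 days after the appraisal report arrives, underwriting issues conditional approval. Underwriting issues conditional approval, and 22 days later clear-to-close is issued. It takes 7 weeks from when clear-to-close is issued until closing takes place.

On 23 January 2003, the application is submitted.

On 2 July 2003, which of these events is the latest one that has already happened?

Clear-to-close is issued

The application is submitted: Jan 23, 2003.
The credit report is pulled: Jan 23, 2003 + 9 weeks = Mar 27, 2003.
The appraisal report arrives: Mar 27, 2003 + 20 days = Apr 16, 2003.
Underwriting issues conditional approval: Apr 16, 2003 + 12 days = Apr 28, 2003.
Clear-to-close is issued: Apr 28, 2003 + 22 days = May 20, 2003.
Closing takes place: May 20, 2003 + 7 weeks = Jul 8, 2003.
Jul 2, 2003 falls between when clear-to-close is issued (May 20, 2003) and when closing takes place (Jul 8, 2003).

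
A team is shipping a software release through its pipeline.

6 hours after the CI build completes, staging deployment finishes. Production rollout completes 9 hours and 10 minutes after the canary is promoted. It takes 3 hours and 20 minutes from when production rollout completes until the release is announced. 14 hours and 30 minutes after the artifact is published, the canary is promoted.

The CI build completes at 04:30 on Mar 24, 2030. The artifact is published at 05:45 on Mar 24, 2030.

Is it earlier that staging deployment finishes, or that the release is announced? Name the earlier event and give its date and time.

The CI build completes: 04:30 Mar 24, 2030.
Staging deployment finishes: 04:30 Mar 24, 2030 + 6h = 10:30 Mar 24, 2030.
The artifact is published: 05:45 Mar 24, 2030.
The canary is promoted: 05:45 Mar 24, 2030 + 14h30m = 20:15 Mar 24, 2030.
Production rollout completes: 20:15 Mar 24, 2030 + 9h10m = 05:25 Mar 25, 2030.
The release is announced: 05:25 Mar 25, 2030 + 3h20m = 08:45 Mar 25, 2030.
Comparing: staging deployment finishes at 10:30 Mar 24, 2030 vs the release is announced at 08:45 Mar 25, 2030. Earlier: staging deployment finishes.

Staging deployment finishes — 10:30 on Mar 24, 2030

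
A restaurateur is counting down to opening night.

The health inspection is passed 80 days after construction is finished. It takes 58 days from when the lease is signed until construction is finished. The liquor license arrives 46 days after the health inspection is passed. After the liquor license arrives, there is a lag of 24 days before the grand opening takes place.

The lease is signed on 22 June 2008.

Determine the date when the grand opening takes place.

16 January 2009

The lease is signed: Jun 22, 2008.
Construction is finished: Jun 22, 2008 + 58 days = Aug 19, 2008.
The health inspection is passed: Aug 19, 2008 + 80 days = Nov 7, 2008.
The liquor license arrives: Nov 7, 2008 + 46 days = Dec 23, 2008.
The grand opening takes place: Dec 23, 2008 + 24 days = Jan 16, 2009.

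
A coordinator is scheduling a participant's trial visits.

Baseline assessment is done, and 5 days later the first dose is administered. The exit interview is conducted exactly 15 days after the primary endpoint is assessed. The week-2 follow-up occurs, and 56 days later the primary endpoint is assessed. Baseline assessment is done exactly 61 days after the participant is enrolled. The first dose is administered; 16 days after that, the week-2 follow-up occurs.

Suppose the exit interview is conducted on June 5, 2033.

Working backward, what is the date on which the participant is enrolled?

January 3, 2033

The exit interview is conducted: Jun 5, 2033.
The primary endpoint is assessed: Jun 5, 2033 − 15 days = May 21, 2033.
The week-2 follow-up occurs: May 21, 2033 − 56 days = Mar 26, 2033.
The first dose is administered: Mar 26, 2033 − 16 days = Mar 10, 2033.
Baseline assessment is done: Mar 10, 2033 − 5 days = Mar 5, 2033.
The participant is enrolled: Mar 5, 2033 − 61 days = Jan 3, 2033.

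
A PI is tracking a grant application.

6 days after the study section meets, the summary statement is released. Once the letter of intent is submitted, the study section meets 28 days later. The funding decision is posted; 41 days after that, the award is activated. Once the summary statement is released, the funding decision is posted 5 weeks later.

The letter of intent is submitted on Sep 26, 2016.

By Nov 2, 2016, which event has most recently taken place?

The summary statement is released

The letter of intent is submitted: Sep 26, 2016.
The study section meets: Sep 26, 2016 + 28 days = Oct 24, 2016.
The summary statement is released: Oct 24, 2016 + 6 days = Oct 30, 2016.
The funding decision is posted: Oct 30, 2016 + 5 weeks = Dec 4, 2016.
The award is activated: Dec 4, 2016 + 41 days = Jan 14, 2017.
Nov 2, 2016 falls between when the summary statement is released (Oct 30, 2016) and when the funding decision is posted (Dec 4, 2016).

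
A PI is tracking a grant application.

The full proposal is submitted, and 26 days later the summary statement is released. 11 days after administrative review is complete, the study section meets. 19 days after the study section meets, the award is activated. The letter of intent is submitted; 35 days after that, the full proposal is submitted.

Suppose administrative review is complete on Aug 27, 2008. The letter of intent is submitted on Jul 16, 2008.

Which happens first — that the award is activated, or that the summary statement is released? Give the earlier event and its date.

The summary statement is released — Sep 15, 2008

Administrative review is complete: Aug 27, 2008.
The study section meets: Aug 27, 2008 + 11 days = Sep 7, 2008.
The award is activated: Sep 7, 2008 + 19 days = Sep 26, 2008.
The letter of intent is submitted: Jul 16, 2008.
The full proposal is submitted: Jul 16, 2008 + 35 days = Aug 20, 2008.
The summary statement is released: Aug 20, 2008 + 26 days = Sep 15, 2008.
Comparing: the award is activated on Sep 26, 2008 vs the summary statement is released on Sep 15, 2008. Earlier: the summary statement is released.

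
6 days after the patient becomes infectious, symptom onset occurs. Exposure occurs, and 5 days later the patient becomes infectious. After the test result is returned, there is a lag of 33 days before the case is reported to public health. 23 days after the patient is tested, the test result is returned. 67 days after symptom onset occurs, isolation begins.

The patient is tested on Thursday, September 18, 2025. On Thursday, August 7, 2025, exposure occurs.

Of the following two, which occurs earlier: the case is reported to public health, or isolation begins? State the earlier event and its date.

Isolation begins — Friday, October 24, 2025

The patient is tested: Sep 18, 2025.
The test result is returned: Sep 18, 2025 + 23 days = Oct 11, 2025.
The case is reported to public health: Oct 11, 2025 + 33 days = Nov 13, 2025.
Exposure occurs: Aug 7, 2025.
The patient becomes infectious: Aug 7, 2025 + 5 days = Aug 12, 2025.
Symptom onset occurs: Aug 12, 2025 + 6 days = Aug 18, 2025.
Isolation begins: Aug 18, 2025 + 67 days = Oct 24, 2025.
Comparing: the case is reported to public health on Nov 13, 2025 vs isolation begins on Oct 24, 2025. Earlier: isolation begins.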